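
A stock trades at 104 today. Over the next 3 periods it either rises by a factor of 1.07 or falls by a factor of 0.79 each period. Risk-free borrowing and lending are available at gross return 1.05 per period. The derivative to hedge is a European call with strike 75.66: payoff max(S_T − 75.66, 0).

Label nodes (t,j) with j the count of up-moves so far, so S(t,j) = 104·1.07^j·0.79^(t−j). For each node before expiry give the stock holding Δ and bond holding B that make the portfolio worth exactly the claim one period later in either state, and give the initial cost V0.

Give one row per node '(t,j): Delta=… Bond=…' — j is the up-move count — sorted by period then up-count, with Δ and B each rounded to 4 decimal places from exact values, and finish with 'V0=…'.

The replicating-portfolio and risk-neutral prices coincide; use p* = (1.05−0.79)/(1.07−0.79) = 0.9286 for the latter.
Payoff layer (t=3): V(3,0)=0.0000, V(3,1)=0.0000, V(3,2)=18.4050, V(3,3)=51.7445
Node (2,0) S=64.9064: V=(p*·0.0000+(1−p*)·0.0000)/1.05=0.0000; Δ=(0.0000−0.0000)/(69.4498−51.2761)=0.0000; B=V−Δ·S=0.0000
Node (2,1) S=87.9112: V=(p*·18.4050+(1−p*)·0.0000)/1.05=16.2765; Δ=(18.4050−0.0000)/(94.0650−69.4498)=0.7477; B=V−Δ·S=-49.4556
Node (2,2) S=119.0696: V=(p*·51.7445+(1−p*)·18.4050)/1.05=47.0125; Δ=(51.7445−18.4050)/(127.4045−94.0650)=1.0000; B=V−Δ·S=-72.0571
Node (1,0) S=82.1600: V=(p*·16.2765+(1−p*)·0.0000)/1.05=14.3942; Δ=(16.2765−0.0000)/(87.9112−64.9064)=0.7075; B=V−Δ·S=-43.7362
Node (1,1) S=111.2800: V=(p*·47.0125+(1−p*)·16.2765)/1.05=42.6829; Δ=(47.0125−16.2765)/(119.0696−87.9112)=0.9864; B=V−Δ·S=-67.0883
Node (0,0) S=104.0000: V=(p*·42.6829+(1−p*)·14.3942)/1.05=38.7260; Δ=(42.6829−14.3942)/(111.2800−82.1600)=0.9715; B=V−Δ·S=-62.3051
Root portfolio cost Δ·104+B reproduces V0=38.7260.

(0,0): Delta=0.9715 Bond=-62.3051
(1,0): Delta=0.7075 Bond=-43.7362
(1,1): Delta=0.9864 Bond=-67.0883
(2,0): Delta=0.0000 Bond=0.0000
(2,1): Delta=0.7477 Bond=-49.4556
(2,2): Delta=1.0000 Bond=-72.0571
V0=38.7260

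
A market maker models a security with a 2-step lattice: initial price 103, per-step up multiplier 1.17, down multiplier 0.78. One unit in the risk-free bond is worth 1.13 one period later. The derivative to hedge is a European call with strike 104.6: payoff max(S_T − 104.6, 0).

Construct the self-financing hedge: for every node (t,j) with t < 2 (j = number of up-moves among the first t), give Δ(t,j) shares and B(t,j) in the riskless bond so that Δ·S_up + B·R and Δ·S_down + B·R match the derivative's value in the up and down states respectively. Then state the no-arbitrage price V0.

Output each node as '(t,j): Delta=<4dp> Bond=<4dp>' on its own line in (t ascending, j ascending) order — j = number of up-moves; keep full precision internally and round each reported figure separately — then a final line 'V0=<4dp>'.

(0,0): Delta=0.7196 Bond=-51.1609
(1,0): Delta=0.0000 Bond=0.0000
(1,1): Delta=0.7744 Bond=-64.4189
V0=22.9568

No-arbitrage ⇒ martingale measure with p* = (R−d)/(u−d) = 0.8974.
Terminal payoffs: V(2,0)=0.0000, V(2,1)=0.0000, V(2,2)=36.3967
  t=1,j=0: stock 80.3400 → up 93.9978 (V=0.0000), down 62.6652 (V=0.0000). Price 0.0000; hedge Δ=0.0000, bond B=0.0000.
  t=1,j=1: stock 120.5100 → up 140.9967 (V=36.3967), down 93.9978 (V=0.0000). Price 28.9059; hedge Δ=0.7744, bond B=-64.4189.
  t=0,j=0: stock 103.0000 → up 120.5100 (V=28.9059), down 80.3400 (V=0.0000). Price 22.9568; hedge Δ=0.7196, bond B=-51.1609.
Root portfolio cost Δ·103+B reproduces V0=22.9568.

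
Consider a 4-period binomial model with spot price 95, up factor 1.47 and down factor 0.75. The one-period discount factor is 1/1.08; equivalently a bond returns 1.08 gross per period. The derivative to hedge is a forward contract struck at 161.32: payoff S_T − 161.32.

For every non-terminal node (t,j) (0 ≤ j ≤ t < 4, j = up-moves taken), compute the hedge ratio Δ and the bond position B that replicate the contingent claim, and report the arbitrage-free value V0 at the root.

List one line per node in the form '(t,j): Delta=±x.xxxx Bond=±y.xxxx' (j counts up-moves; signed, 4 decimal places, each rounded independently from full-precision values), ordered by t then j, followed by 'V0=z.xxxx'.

(0,0): Delta=1.0000 Bond=-118.5750
(1,0): Delta=1.0000 Bond=-128.0610
(1,1): Delta=1.0000 Bond=-128.0610
(2,0): Delta=1.0000 Bond=-138.3059
(2,1): Delta=1.0000 Bond=-138.3059
(2,2): Delta=1.0000 Bond=-138.3059
(3,0): Delta=1.0000 Bond=-149.3704
(3,1): Delta=1.0000 Bond=-149.3704
(3,2): Delta=1.0000 Bond=-149.3704
(3,3): Delta=1.0000 Bond=-149.3704
V0=-23.5750

Under the risk-neutral measure, an up-move has probability p* = (R−d)/(u−d) = 0.4583 and values discount at R = 1.08.
Payoff layer (t=4): V(4,0)=-131.2614, V(4,1)=-102.4052, V(4,2)=-45.8469, V(4,3)=65.0073, V(4,4)=282.2814
(3,0): S=40.0781. Δ = (V_up−V_dn)/(S_up−S_dn) = (-102.4052−-131.2614)/(58.9148−30.0586) = 1.0000. V = [p*·-102.4052 + (1−p*)·-131.2614]/1.08 = -109.2922. B = V − Δ·S = -149.3704.
(3,1): S=78.5531. Δ = (V_up−V_dn)/(S_up−S_dn) = (-45.8469−-102.4052)/(115.4731−58.9148) = 1.0000. V = [p*·-45.8469 + (1−p*)·-102.4052]/1.08 = -70.8172. B = V − Δ·S = -149.3704.
(3,2): S=153.9641. Δ = (V_up−V_dn)/(S_up−S_dn) = (65.0073−-45.8469)/(226.3273−115.4731) = 1.0000. V = [p*·65.0073 + (1−p*)·-45.8469]/1.08 = 4.5938. B = V − Δ·S = -149.3704.
(3,3): S=301.7697. Δ = (V_up−V_dn)/(S_up−S_dn) = (282.2814−65.0073)/(443.6014−226.3273) = 1.0000. V = [p*·282.2814 + (1−p*)·65.0073]/1.08 = 152.3993. B = V − Δ·S = -149.3704.
(2,0): S=53.4375. Δ = (V_up−V_dn)/(S_up−S_dn) = (-70.8172−-109.2922)/(78.5531−40.0781) = 1.0000. V = [p*·-70.8172 + (1−p*)·-109.2922]/1.08 = -84.8684. B = V − Δ·S = -138.3059.
(2,1): S=104.7375. Δ = (V_up−V_dn)/(S_up−S_dn) = (4.5938−-70.8172)/(153.9641−78.5531) = 1.0000. V = [p*·4.5938 + (1−p*)·-70.8172]/1.08 = -33.5684. B = V − Δ·S = -138.3059.
(2,2): S=205.2855. Δ = (V_up−V_dn)/(S_up−S_dn) = (152.3993−4.5938)/(301.7697−153.9641) = 1.0000. V = [p*·152.3993 + (1−p*)·4.5938]/1.08 = 66.9796. B = V − Δ·S = -138.3059.
(1,0): S=71.2500. Δ = (V_up−V_dn)/(S_up−S_dn) = (-33.5684−-84.8684)/(104.7375−53.4375) = 1.0000. V = [p*·-33.5684 + (1−p*)·-84.8684]/1.08 = -56.8110. B = V − Δ·S = -128.0610.
(1,1): S=139.6500. Δ = (V_up−V_dn)/(S_up−S_dn) = (66.9796−-33.5684)/(205.2855−104.7375) = 1.0000. V = [p*·66.9796 + (1−p*)·-33.5684]/1.08 = 11.5890. B = V − Δ·S = -128.0610.
(0,0): S=95.0000. Δ = (V_up−V_dn)/(S_up−S_dn) = (11.5890−-56.8110)/(139.6500−71.2500) = 1.0000. V = [p*·11.5890 + (1−p*)·-56.8110]/1.08 = -23.5750. B = V − Δ·S = -118.5750.
The time-0 hedge costs -23.5750, which is the no-arbitrage price.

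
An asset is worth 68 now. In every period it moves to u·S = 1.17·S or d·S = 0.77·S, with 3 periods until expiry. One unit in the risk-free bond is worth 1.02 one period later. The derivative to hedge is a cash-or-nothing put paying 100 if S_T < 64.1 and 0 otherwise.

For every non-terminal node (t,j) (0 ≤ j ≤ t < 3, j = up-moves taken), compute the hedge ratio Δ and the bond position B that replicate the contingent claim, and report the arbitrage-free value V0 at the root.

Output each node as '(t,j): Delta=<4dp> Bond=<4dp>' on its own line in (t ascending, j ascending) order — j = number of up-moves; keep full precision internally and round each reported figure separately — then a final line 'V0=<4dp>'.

The replicating-portfolio and risk-neutral prices coincide; use p* = (1.02−0.77)/(1.17−0.77) = 0.6250 for the latter.
Payoff layer (t=3): V(3,0)=100.0000, V(3,1)=100.0000, V(3,2)=0.0000, V(3,3)=0.0000
(2,0): S=40.3172. Δ = (V_up−V_dn)/(S_up−S_dn) = (100.0000−100.0000)/(47.1711−31.0442) = 0.0000. V = [p*·100.0000 + (1−p*)·100.0000]/1.02 = 98.0392. B = V − Δ·S = 98.0392.
(2,1): S=61.2612. Δ = (V_up−V_dn)/(S_up−S_dn) = (0.0000−100.0000)/(71.6756−47.1711) = -4.0809. V = [p*·0.0000 + (1−p*)·100.0000]/1.02 = 36.7647. B = V − Δ·S = 286.7647.
(2,2): S=93.0852. Δ = (V_up−V_dn)/(S_up−S_dn) = (0.0000−0.0000)/(108.9097−71.6756) = 0.0000. V = [p*·0.0000 + (1−p*)·0.0000]/1.02 = 0.0000. B = V − Δ·S = 0.0000.
(1,0): S=52.3600. Δ = (V_up−V_dn)/(S_up−S_dn) = (36.7647−98.0392)/(61.2612−40.3172) = -2.9256. V = [p*·36.7647 + (1−p*)·98.0392]/1.02 = 58.5712. B = V − Δ·S = 211.7575.
(1,1): S=79.5600. Δ = (V_up−V_dn)/(S_up−S_dn) = (0.0000−36.7647)/(93.0852−61.2612) = -1.1553. V = [p*·0.0000 + (1−p*)·36.7647]/1.02 = 13.5164. B = V − Δ·S = 105.4282.
(0,0): S=68.0000. Δ = (V_up−V_dn)/(S_up−S_dn) = (13.5164−58.5712)/(79.5600−52.3600) = -1.6564. V = [p*·13.5164 + (1−p*)·58.5712]/1.02 = 29.8157. B = V − Δ·S = 142.4526.
Each (Δ,B) replicates both successor values, so the strategy is self-financing and V0 is arbitrage-free.

(0,0): Delta=-1.6564 Bond=142.4526
(1,0): Delta=-2.9256 Bond=211.7575
(1,1): Delta=-1.1553 Bond=105.4282
(2,0): Delta=0.0000 Bond=98.0392
(2,1): Delta=-4.0809 Bond=286.7647
(2,2): Delta=0.0000 Bond=0.0000
V0=29.8157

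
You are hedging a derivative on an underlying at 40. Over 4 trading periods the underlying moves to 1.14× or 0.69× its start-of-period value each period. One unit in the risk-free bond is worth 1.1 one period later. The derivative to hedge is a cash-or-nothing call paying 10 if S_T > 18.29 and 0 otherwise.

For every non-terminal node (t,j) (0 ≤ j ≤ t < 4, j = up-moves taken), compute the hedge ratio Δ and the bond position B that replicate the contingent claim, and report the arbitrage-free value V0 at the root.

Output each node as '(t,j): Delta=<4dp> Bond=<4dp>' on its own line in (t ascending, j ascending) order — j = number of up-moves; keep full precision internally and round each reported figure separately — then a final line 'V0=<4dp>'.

Since d<R<u, set p* = (R−d)/(u−d) = 0.9111; price each node as the discounted p*-expectation of its children.
At expiry t=4: V(4,0)=0.0000, V(4,1)=0.0000, V(4,2)=10.0000, V(4,3)=10.0000, V(4,4)=10.0000
(3,0): S=13.1404. Δ = (V_up−V_dn)/(S_up−S_dn) = (0.0000−0.0000)/(14.9800−9.0668) = 0.0000. V = [p*·0.0000 + (1−p*)·0.0000]/1.1 = 0.0000. B = V − Δ·S = 0.0000.
(3,1): S=21.7102. Δ = (V_up−V_dn)/(S_up−S_dn) = (10.0000−0.0000)/(24.7496−14.9800) = 1.0236. V = [p*·10.0000 + (1−p*)·0.0000]/1.1 = 8.2828. B = V − Δ·S = -13.9394.
(3,2): S=35.8690. Δ = (V_up−V_dn)/(S_up−S_dn) = (10.0000−10.0000)/(40.8906−24.7496) = 0.0000. V = [p*·10.0000 + (1−p*)·10.0000]/1.1 = 9.0909. B = V − Δ·S = 9.0909.
(3,3): S=59.2618. Δ = (V_up−V_dn)/(S_up−S_dn) = (10.0000−10.0000)/(67.5584−40.8906) = 0.0000. V = [p*·10.0000 + (1−p*)·10.0000]/1.1 = 9.0909. B = V − Δ·S = 9.0909.
(2,0): S=19.0440. Δ = (V_up−V_dn)/(S_up−S_dn) = (8.2828−0.0000)/(21.7102−13.1404) = 0.9665. V = [p*·8.2828 + (1−p*)·0.0000]/1.1 = 6.8605. B = V − Δ·S = -11.5458.
(2,1): S=31.4640. Δ = (V_up−V_dn)/(S_up−S_dn) = (9.0909−8.2828)/(35.8690−21.7102) = 0.0571. V = [p*·9.0909 + (1−p*)·8.2828]/1.1 = 8.1992. B = V − Δ·S = 6.4034.
(2,2): S=51.9840. Δ = (V_up−V_dn)/(S_up−S_dn) = (9.0909−9.0909)/(59.2618−35.8690) = 0.0000. V = [p*·9.0909 + (1−p*)·9.0909]/1.1 = 8.2645. B = V − Δ·S = 8.2645.
(1,0): S=27.6000. Δ = (V_up−V_dn)/(S_up−S_dn) = (8.1992−6.8605)/(31.4640−19.0440) = 0.1078. V = [p*·8.1992 + (1−p*)·6.8605]/1.1 = 7.3456. B = V − Δ·S = 4.3709.
(1,1): S=45.6000. Δ = (V_up−V_dn)/(S_up−S_dn) = (8.2645−8.1992)/(51.9840−31.4640) = 0.0032. V = [p*·8.2645 + (1−p*)·8.1992]/1.1 = 7.5079. B = V − Δ·S = 7.3628.
(0,0): S=40.0000. Δ = (V_up−V_dn)/(S_up−S_dn) = (7.5079−7.3456)/(45.6000−27.6000) = 0.0090. V = [p*·7.5079 + (1−p*)·7.3456]/1.1 = 6.8122. B = V − Δ·S = 6.4516.
Check: Δ(0,0)·S0 + B(0,0) = 6.8122 = V0.

(0,0): Delta=0.0090 Bond=6.4516
(1,0): Delta=0.1078 Bond=4.3709
(1,1): Delta=0.0032 Bond=7.3628
(2,0): Delta=0.9665 Bond=-11.5458
(2,1): Delta=0.0571 Bond=6.4034
(2,2): Delta=0.0000 Bond=8.2645
(3,0): Delta=0.0000 Bond=0.0000
(3,1): Delta=1.0236 Bond=-13.9394
(3,2): Delta=0.0000 Bond=9.0909
(3,3): Delta=0.0000 Bond=9.0909
V0=6.8122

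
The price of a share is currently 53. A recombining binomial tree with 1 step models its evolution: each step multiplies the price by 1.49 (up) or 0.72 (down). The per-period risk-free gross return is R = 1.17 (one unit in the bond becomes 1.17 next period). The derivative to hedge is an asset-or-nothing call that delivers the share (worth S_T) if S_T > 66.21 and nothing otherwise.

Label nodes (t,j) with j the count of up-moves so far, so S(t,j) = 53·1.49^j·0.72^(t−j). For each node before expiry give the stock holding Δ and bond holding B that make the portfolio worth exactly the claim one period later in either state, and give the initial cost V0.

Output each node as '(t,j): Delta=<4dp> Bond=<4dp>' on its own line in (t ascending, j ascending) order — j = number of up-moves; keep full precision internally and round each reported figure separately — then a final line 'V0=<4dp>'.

Since d<R<u, set p* = (R−d)/(u−d) = 0.5844; price each node as the discounted p*-expectation of its children.
Terminal values V(1,·): V(1,0)=0.0000, V(1,1)=78.9700
  t=0,j=0: stock 53.0000 → up 78.9700 (V=78.9700), down 38.1600 (V=0.0000). Price 39.4456; hedge Δ=1.9351, bond B=-63.1129.
Self-financing check: at every node Δ·S+B equals the discounted successor values.

(0,0): Delta=1.9351 Bond=-63.1129
V0=39.4456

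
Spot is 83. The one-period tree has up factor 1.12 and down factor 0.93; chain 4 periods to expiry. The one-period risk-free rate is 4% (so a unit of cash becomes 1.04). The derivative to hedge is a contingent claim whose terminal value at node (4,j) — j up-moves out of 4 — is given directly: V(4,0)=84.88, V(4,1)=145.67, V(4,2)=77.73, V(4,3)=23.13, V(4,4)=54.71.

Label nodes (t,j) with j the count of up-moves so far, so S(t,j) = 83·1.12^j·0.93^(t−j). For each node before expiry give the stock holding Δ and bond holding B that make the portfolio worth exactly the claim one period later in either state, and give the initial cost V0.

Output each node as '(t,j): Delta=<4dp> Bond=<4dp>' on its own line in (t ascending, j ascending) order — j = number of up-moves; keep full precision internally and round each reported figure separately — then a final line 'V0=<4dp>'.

(0,0): Delta=-1.8812 Bond=215.3505
(1,0): Delta=-2.5624 Bond=276.5453
(1,1): Delta=-1.4698 Bond=185.7239
(2,0): Delta=-0.9685 Bond=173.1856
(2,1): Delta=-3.5249 Bond=370.8228
(2,2): Delta=-0.2288 Bond=63.9383
(3,0): Delta=4.7924 Bond=-204.4914
(3,1): Delta=-4.4474 Bond=459.8254
(3,2): Delta=-2.9679 Bond=331.7141
(3,3): Delta=1.4254 Bond=-126.3902
V0=59.2109

Under the risk-neutral measure, an up-move has probability p* = (R−d)/(u−d) = 0.5789 and values discount at R = 1.04.
Terminal values V(4,·): V(4,0)=84.8800, V(4,1)=145.6700, V(4,2)=77.7300, V(4,3)=23.1300, V(4,4)=54.7100
Node (3,0) S=66.7616: V=(p*·145.6700+(1−p*)·84.8800)/1.04=115.4560; Δ=(145.6700−84.8800)/(74.7730−62.0883)=4.7924; B=V−Δ·S=-204.4914
Node (3,1) S=80.4011: V=(p*·77.7300+(1−p*)·145.6700)/1.04=102.2465; Δ=(77.7300−145.6700)/(90.0492−74.7730)=-4.4474; B=V−Δ·S=459.8254
Node (3,2) S=96.8271: V=(p*·23.1300+(1−p*)·77.7300)/1.04=44.3456; Δ=(23.1300−77.7300)/(108.4464−90.0492)=-2.9679; B=V−Δ·S=331.7141
Node (3,3) S=116.6090: V=(p*·54.7100+(1−p*)·23.1300)/1.04=39.8203; Δ=(54.7100−23.1300)/(130.6021−108.4464)=1.4254; B=V−Δ·S=-126.3902
Node (2,0) S=71.7867: V=(p*·102.2465+(1−p*)·115.4560)/1.04=103.6619; Δ=(102.2465−115.4560)/(80.4011−66.7616)=-0.9685; B=V−Δ·S=173.1856
Node (2,1) S=86.4528: V=(p*·44.3456+(1−p*)·102.2465)/1.04=66.0817; Δ=(44.3456−102.2465)/(96.8271−80.4011)=-3.5249; B=V−Δ·S=370.8228
Node (2,2) S=104.1152: V=(p*·39.8203+(1−p*)·44.3456)/1.04=40.1209; Δ=(39.8203−44.3456)/(116.6090−96.8271)=-0.2288; B=V−Δ·S=63.9383
Node (1,0) S=77.1900: V=(p*·66.0817+(1−p*)·103.6619)/1.04=78.7547; Δ=(66.0817−103.6619)/(86.4528−71.7867)=-2.5624; B=V−Δ·S=276.5453
Node (1,1) S=92.9600: V=(p*·40.1209+(1−p*)·66.0817)/1.04=49.0882; Δ=(40.1209−66.0817)/(104.1152−86.4528)=-1.4698; B=V−Δ·S=185.7239
Node (0,0) S=83.0000: V=(p*·49.0882+(1−p*)·78.7547)/1.04=59.2109; Δ=(49.0882−78.7547)/(92.9600−77.1900)=-1.8812; B=V−Δ·S=215.3505
Root portfolio cost Δ·83+B reproduces V0=59.2109.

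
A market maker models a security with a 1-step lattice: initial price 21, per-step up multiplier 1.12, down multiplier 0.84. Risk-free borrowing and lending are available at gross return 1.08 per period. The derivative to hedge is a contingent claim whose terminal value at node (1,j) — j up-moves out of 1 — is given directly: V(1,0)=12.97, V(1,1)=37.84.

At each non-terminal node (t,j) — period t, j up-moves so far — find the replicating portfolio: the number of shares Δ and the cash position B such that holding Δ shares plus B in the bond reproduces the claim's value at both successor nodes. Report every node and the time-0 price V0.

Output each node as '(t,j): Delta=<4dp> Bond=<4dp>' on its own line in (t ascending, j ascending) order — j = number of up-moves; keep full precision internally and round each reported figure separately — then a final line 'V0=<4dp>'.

Under the risk-neutral measure, an up-move has probability p* = (R−d)/(u−d) = 0.8571 and values discount at R = 1.08.
Terminal payoffs: V(1,0)=12.9700, V(1,1)=37.8400
  t=0,j=0: stock 21.0000 → up 23.5200 (V=37.8400), down 17.6400 (V=12.9700). Price 31.7474; hedge Δ=4.2296, bond B=-57.0741.
The time-0 hedge costs 31.7474, which is the no-arbitrage price.

(0,0): Delta=4.2296 Bond=-57.0741
V0=31.7474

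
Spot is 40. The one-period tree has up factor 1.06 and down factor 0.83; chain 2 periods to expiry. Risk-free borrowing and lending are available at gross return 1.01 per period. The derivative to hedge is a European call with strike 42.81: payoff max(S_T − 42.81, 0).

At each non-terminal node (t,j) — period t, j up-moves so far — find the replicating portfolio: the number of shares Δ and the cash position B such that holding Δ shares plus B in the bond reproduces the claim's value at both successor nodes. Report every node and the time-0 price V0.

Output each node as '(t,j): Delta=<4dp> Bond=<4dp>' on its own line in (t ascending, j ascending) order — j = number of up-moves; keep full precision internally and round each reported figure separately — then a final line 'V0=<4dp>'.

(0,0): Delta=0.1797 Bond=-5.9081
(1,0): Delta=0.0000 Bond=0.0000
(1,1): Delta=0.2188 Bond=-7.6247
V0=1.2813

Risk-neutral probability p* = (R−d)/(u−d) = (1.01−0.83)/(1.06−0.83) = 0.7826.
At expiry t=2: V(2,0)=0.0000, V(2,1)=0.0000, V(2,2)=2.1340
  t=1,j=0: stock 33.2000 → up 35.1920 (V=0.0000), down 27.5560 (V=0.0000). Price 0.0000; hedge Δ=0.0000, bond B=0.0000.
  t=1,j=1: stock 42.4000 → up 44.9440 (V=2.1340), down 35.1920 (V=0.0000). Price 1.6536; hedge Δ=0.2188, bond B=-7.6247.
  t=0,j=0: stock 40.0000 → up 42.4000 (V=1.6536), down 33.2000 (V=0.0000). Price 1.2813; hedge Δ=0.1797, bond B=-5.9081.
Each (Δ,B) replicates both successor values, so the strategy is self-financing and V0 is arbitrage-free.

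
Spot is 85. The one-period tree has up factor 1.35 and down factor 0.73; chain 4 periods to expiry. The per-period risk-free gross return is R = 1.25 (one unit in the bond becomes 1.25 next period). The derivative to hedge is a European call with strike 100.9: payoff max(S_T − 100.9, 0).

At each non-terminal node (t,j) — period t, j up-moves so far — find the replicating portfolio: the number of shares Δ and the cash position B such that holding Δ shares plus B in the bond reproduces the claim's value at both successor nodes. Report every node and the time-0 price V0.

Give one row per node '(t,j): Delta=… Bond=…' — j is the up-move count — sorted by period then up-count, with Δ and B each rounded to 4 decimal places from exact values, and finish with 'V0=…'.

(0,0): Delta=0.9144 Bond=-32.8804
(1,0): Delta=0.6058 Bond=-21.9519
(1,1): Delta=0.9465 Bond=-44.7830
(2,0): Delta=0.0000 Bond=0.0000
(2,1): Delta=0.6688 Bond=-32.7167
(2,2): Delta=0.9754 Bond=-60.4522
(3,0): Delta=0.0000 Bond=0.0000
(3,1): Delta=0.0000 Bond=0.0000
(3,2): Delta=0.7383 Bond=-48.7605
(3,3): Delta=1.0000 Bond=-80.7200
V0=44.8421

No-arbitrage ⇒ martingale measure with p* = (R−d)/(u−d) = 0.8387.
Terminal values V(4,·): V(4,0)=0.0000, V(4,1)=0.0000, V(4,2)=0.0000, V(4,3)=51.7663, V(4,4)=181.4280
(3,0): S=33.0664. Δ = (V_up−V_dn)/(S_up−S_dn) = (0.0000−0.0000)/(44.6397−24.1385) = 0.0000. V = [p*·0.0000 + (1−p*)·0.0000]/1.25 = 0.0000. B = V − Δ·S = 0.0000.
(3,1): S=61.1503. Δ = (V_up−V_dn)/(S_up−S_dn) = (0.0000−0.0000)/(82.5529−44.6397) = 0.0000. V = [p*·0.0000 + (1−p*)·0.0000]/1.25 = 0.0000. B = V − Δ·S = 0.0000.
(3,2): S=113.0861. Δ = (V_up−V_dn)/(S_up−S_dn) = (51.7663−0.0000)/(152.6663−82.5529) = 0.7383. V = [p*·51.7663 + (1−p*)·0.0000]/1.25 = 34.7335. B = V − Δ·S = -48.7605.
(3,3): S=209.1319. Δ = (V_up−V_dn)/(S_up−S_dn) = (181.4280−51.7663)/(282.3280−152.6663) = 1.0000. V = [p*·181.4280 + (1−p*)·51.7663]/1.25 = 128.4119. B = V − Δ·S = -80.7200.
(2,0): S=45.2965. Δ = (V_up−V_dn)/(S_up−S_dn) = (0.0000−0.0000)/(61.1503−33.0664) = 0.0000. V = [p*·0.0000 + (1−p*)·0.0000]/1.25 = 0.0000. B = V − Δ·S = 0.0000.
(2,1): S=83.7675. Δ = (V_up−V_dn)/(S_up−S_dn) = (34.7335−0.0000)/(113.0861−61.1503) = 0.6688. V = [p*·34.7335 + (1−p*)·0.0000]/1.25 = 23.3051. B = V − Δ·S = -32.7167.
(2,2): S=154.9125. Δ = (V_up−V_dn)/(S_up−S_dn) = (128.4119−34.7335)/(209.1319−113.0861) = 0.9754. V = [p*·128.4119 + (1−p*)·34.7335]/1.25 = 90.6420. B = V − Δ·S = -60.4522.
(1,0): S=62.0500. Δ = (V_up−V_dn)/(S_up−S_dn) = (23.3051−0.0000)/(83.7675−45.2965) = 0.6058. V = [p*·23.3051 + (1−p*)·0.0000]/1.25 = 15.6369. B = V − Δ·S = -21.9519.
(1,1): S=114.7500. Δ = (V_up−V_dn)/(S_up−S_dn) = (90.6420−23.3051)/(154.9125−83.7675) = 0.9465. V = [p*·90.6420 + (1−p*)·23.3051]/1.25 = 63.8249. B = V − Δ·S = -44.7830.
(0,0): S=85.0000. Δ = (V_up−V_dn)/(S_up−S_dn) = (63.8249−15.6369)/(114.7500−62.0500) = 0.9144. V = [p*·63.8249 + (1−p*)·15.6369]/1.25 = 44.8421. B = V − Δ·S = -32.8804.
Self-financing check: at every node Δ·S+B equals the discounted successor values.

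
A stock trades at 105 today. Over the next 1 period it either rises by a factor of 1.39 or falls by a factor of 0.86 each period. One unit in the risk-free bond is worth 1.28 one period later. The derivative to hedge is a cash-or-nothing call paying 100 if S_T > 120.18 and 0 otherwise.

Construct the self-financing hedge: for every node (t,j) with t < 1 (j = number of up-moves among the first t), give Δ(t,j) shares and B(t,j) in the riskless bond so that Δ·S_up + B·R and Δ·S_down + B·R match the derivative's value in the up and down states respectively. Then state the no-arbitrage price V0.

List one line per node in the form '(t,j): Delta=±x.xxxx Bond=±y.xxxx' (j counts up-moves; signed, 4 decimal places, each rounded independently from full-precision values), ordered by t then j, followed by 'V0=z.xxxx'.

Under the risk-neutral measure, an up-move has probability p* = (R−d)/(u−d) = 0.7925 and values discount at R = 1.28.
Payoff layer (t=1): V(1,0)=0.0000, V(1,1)=100.0000
Node (0,0) S=105.0000: V=(p*·100.0000+(1−p*)·0.0000)/1.28=61.9104; Δ=(100.0000−0.0000)/(145.9500−90.3000)=1.7969; B=V−Δ·S=-126.7689
Root portfolio cost Δ·105+B reproduces V0=61.9104.

(0,0): Delta=1.7969 Bond=-126.7689
V0=61.9104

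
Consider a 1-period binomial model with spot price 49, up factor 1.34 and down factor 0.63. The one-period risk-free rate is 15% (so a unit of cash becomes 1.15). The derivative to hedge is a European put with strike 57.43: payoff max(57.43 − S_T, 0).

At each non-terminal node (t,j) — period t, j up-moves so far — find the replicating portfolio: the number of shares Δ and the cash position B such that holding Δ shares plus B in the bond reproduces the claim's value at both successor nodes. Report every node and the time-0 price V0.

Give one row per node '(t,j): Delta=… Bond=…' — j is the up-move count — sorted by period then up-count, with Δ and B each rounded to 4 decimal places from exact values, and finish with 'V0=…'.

(0,0): Delta=-0.7634 Bond=43.5890
V0=6.1805

The replicating-portfolio and risk-neutral prices coincide; use p* = (1.15−0.63)/(1.34−0.63) = 0.7324 for the latter.
Terminal values V(1,·): V(1,0)=26.5600, V(1,1)=0.0000
  t=0,j=0: stock 49.0000 → up 65.6600 (V=0.0000), down 30.8700 (V=26.5600). Price 6.1805; hedge Δ=-0.7634, bond B=43.5890.
Self-financing check: at every node Δ·S+B equals the discounted successor values.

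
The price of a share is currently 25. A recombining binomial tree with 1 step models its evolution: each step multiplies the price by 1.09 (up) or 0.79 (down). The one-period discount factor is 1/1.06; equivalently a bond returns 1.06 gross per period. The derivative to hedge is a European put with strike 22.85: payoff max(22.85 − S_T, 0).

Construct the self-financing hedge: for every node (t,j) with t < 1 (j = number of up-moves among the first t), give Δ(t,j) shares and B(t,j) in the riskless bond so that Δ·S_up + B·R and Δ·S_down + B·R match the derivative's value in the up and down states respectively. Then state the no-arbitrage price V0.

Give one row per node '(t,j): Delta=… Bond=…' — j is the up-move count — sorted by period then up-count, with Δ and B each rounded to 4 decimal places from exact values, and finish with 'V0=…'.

(0,0): Delta=-0.4133 Bond=10.6258
V0=0.2925

Since d<R<u, set p* = (R−d)/(u−d) = 0.9000; price each node as the discounted p*-expectation of its children.
Terminal payoffs: V(1,0)=3.1000, V(1,1)=0.0000
(0,0): S=25.0000. Δ = (V_up−V_dn)/(S_up−S_dn) = (0.0000−3.1000)/(27.2500−19.7500) = -0.4133. V = [p*·0.0000 + (1−p*)·3.1000]/1.06 = 0.2925. B = V − Δ·S = 10.6258.
Check: Δ(0,0)·S0 + B(0,0) = 0.2925 = V0.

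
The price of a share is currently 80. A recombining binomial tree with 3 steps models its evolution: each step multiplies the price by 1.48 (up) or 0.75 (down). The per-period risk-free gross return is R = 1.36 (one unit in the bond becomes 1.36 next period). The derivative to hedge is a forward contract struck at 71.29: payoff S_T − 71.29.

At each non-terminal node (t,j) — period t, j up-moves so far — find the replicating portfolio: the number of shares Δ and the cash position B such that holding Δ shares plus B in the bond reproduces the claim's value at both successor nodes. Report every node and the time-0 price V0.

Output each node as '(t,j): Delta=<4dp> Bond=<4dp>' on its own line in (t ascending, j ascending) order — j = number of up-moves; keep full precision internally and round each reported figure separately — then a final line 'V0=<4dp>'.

(0,0): Delta=1.0000 Bond=-28.3408
(1,0): Delta=1.0000 Bond=-38.5435
(1,1): Delta=1.0000 Bond=-38.5435
(2,0): Delta=1.0000 Bond=-52.4191
(2,1): Delta=1.0000 Bond=-52.4191
(2,2): Delta=1.0000 Bond=-52.4191
V0=51.6592

No-arbitrage ⇒ martingale measure with p* = (R−d)/(u−d) = 0.8356.
Terminal values V(3,·): V(3,0)=-37.5400, V(3,1)=-4.6900, V(3,2)=60.1340, V(3,3)=188.0534
  t=2,j=0: stock 45.0000 → up 66.6000 (V=-4.6900), down 33.7500 (V=-37.5400). Price -7.4191; hedge Δ=1.0000, bond B=-52.4191.
  t=2,j=1: stock 88.8000 → up 131.4240 (V=60.1340), down 66.6000 (V=-4.6900). Price 36.3809; hedge Δ=1.0000, bond B=-52.4191.
  t=2,j=2: stock 175.2320 → up 259.3434 (V=188.0534), down 131.4240 (V=60.1340). Price 122.8129; hedge Δ=1.0000, bond B=-52.4191.
  t=1,j=0: stock 60.0000 → up 88.8000 (V=36.3809), down 45.0000 (V=-7.4191). Price 21.4565; hedge Δ=1.0000, bond B=-38.5435.
  t=1,j=1: stock 118.4000 → up 175.2320 (V=122.8129), down 88.8000 (V=36.3809). Price 79.8565; hedge Δ=1.0000, bond B=-38.5435.
  t=0,j=0: stock 80.0000 → up 118.4000 (V=79.8565), down 60.0000 (V=21.4565). Price 51.6592; hedge Δ=1.0000, bond B=-28.3408.
The time-0 hedge costs 51.6592, which is the no-arbitrage price.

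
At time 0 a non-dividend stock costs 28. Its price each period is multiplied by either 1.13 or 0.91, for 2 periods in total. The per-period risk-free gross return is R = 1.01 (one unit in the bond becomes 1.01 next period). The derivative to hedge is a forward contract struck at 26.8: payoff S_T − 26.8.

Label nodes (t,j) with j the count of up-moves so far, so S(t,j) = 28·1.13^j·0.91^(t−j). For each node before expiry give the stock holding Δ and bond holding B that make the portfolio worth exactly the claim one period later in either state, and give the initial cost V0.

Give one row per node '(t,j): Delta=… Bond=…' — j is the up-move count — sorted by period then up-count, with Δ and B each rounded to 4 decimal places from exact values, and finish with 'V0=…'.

Risk-neutral probability p* = (R−d)/(u−d) = (1.01−0.91)/(1.13−0.91) = 0.4545.
Terminal values V(2,·): V(2,0)=-3.6132, V(2,1)=1.9924, V(2,2)=8.9532
Node (1,0) S=25.4800: V=(p*·1.9924+(1−p*)·-3.6132)/1.01=-1.0547; Δ=(1.9924−-3.6132)/(28.7924−23.1868)=1.0000; B=V−Δ·S=-26.5347
Node (1,1) S=31.6400: V=(p*·8.9532+(1−p*)·1.9924)/1.01=5.1053; Δ=(8.9532−1.9924)/(35.7532−28.7924)=1.0000; B=V−Δ·S=-26.5347
Node (0,0) S=28.0000: V=(p*·5.1053+(1−p*)·-1.0547)/1.01=1.7281; Δ=(5.1053−-1.0547)/(31.6400−25.4800)=1.0000; B=V−Δ·S=-26.2719
Each (Δ,B) replicates both successor values, so the strategy is self-financing and V0 is arbitrage-free.

(0,0): Delta=1.0000 Bond=-26.2719
(1,0): Delta=1.0000 Bond=-26.5347
(1,1): Delta=1.0000 Bond=-26.5347
V0=1.7281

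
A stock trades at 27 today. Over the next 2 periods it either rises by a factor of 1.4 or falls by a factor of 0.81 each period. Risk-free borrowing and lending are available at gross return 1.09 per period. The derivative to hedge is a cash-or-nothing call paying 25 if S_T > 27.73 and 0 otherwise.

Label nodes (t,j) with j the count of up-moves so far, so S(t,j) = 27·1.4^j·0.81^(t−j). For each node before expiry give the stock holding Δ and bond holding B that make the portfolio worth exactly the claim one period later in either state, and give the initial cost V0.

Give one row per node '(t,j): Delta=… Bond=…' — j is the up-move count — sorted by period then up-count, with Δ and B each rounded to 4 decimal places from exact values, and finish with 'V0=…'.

(0,0): Delta=0.7565 Bond=-5.1925
(1,0): Delta=1.9375 Bond=-31.4881
(1,1): Delta=0.0000 Bond=22.9358
V0=15.2329

Risk-neutral probability p* = (R−d)/(u−d) = (1.09−0.81)/(1.4−0.81) = 0.4746.
Payoff layer (t=2): V(2,0)=0.0000, V(2,1)=25.0000, V(2,2)=25.0000
Node (1,0) S=21.8700: V=(p*·25.0000+(1−p*)·0.0000)/1.09=10.8848; Δ=(25.0000−0.0000)/(30.6180−17.7147)=1.9375; B=V−Δ·S=-31.4881
Node (1,1) S=37.8000: V=(p*·25.0000+(1−p*)·25.0000)/1.09=22.9358; Δ=(25.0000−25.0000)/(52.9200−30.6180)=0.0000; B=V−Δ·S=22.9358
Node (0,0) S=27.0000: V=(p*·22.9358+(1−p*)·10.8848)/1.09=15.2329; Δ=(22.9358−10.8848)/(37.8000−21.8700)=0.7565; B=V−Δ·S=-5.1925
The time-0 hedge costs 15.2329, which is the no-arbitrage price.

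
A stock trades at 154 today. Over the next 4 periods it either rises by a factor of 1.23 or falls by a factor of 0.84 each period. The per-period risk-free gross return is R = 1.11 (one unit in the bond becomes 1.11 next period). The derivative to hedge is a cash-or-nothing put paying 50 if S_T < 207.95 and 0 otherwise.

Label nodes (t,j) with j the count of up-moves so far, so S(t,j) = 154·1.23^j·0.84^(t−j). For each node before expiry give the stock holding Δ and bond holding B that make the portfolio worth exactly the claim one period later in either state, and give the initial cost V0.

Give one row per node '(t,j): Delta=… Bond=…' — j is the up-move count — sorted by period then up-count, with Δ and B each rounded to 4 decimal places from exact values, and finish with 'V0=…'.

No-arbitrage ⇒ martingale measure with p* = (R−d)/(u−d) = 0.6923.
At expiry t=4: V(4,0)=50.0000, V(4,1)=50.0000, V(4,2)=50.0000, V(4,3)=0.0000, V(4,4)=0.0000
(3,0): S=91.2764. Δ = (V_up−V_dn)/(S_up−S_dn) = (50.0000−50.0000)/(112.2700−76.6722) = 0.0000. V = [p*·50.0000 + (1−p*)·50.0000]/1.11 = 45.0450. B = V − Δ·S = 45.0450.
(3,1): S=133.6548. Δ = (V_up−V_dn)/(S_up−S_dn) = (50.0000−50.0000)/(164.3953−112.2700) = 0.0000. V = [p*·50.0000 + (1−p*)·50.0000]/1.11 = 45.0450. B = V − Δ·S = 45.0450.
(3,2): S=195.7087. Δ = (V_up−V_dn)/(S_up−S_dn) = (0.0000−50.0000)/(240.7218−164.3953) = -0.6551. V = [p*·0.0000 + (1−p*)·50.0000]/1.11 = 13.8600. B = V − Δ·S = 142.0651.
(3,3): S=286.5735. Δ = (V_up−V_dn)/(S_up−S_dn) = (0.0000−0.0000)/(352.4854−240.7218) = 0.0000. V = [p*·0.0000 + (1−p*)·0.0000]/1.11 = 0.0000. B = V − Δ·S = 0.0000.
(2,0): S=108.6624. Δ = (V_up−V_dn)/(S_up−S_dn) = (45.0450−45.0450)/(133.6548−91.2764) = 0.0000. V = [p*·45.0450 + (1−p*)·45.0450]/1.11 = 40.5811. B = V − Δ·S = 40.5811.
(2,1): S=159.1128. Δ = (V_up−V_dn)/(S_up−S_dn) = (13.8600−45.0450)/(195.7087−133.6548) = -0.5025. V = [p*·13.8600 + (1−p*)·45.0450]/1.11 = 21.1310. B = V − Δ·S = 101.0926.
(2,2): S=232.9866. Δ = (V_up−V_dn)/(S_up−S_dn) = (0.0000−13.8600)/(286.5735−195.7087) = -0.1525. V = [p*·0.0000 + (1−p*)·13.8600]/1.11 = 3.8420. B = V − Δ·S = 39.3805.
(1,0): S=129.3600. Δ = (V_up−V_dn)/(S_up−S_dn) = (21.1310−40.5811)/(159.1128−108.6624) = -0.3855. V = [p*·21.1310 + (1−p*)·40.5811]/1.11 = 24.4285. B = V − Δ·S = 74.3006.
(1,1): S=189.4200. Δ = (V_up−V_dn)/(S_up−S_dn) = (3.8420−21.1310)/(232.9866−159.1128) = -0.2340. V = [p*·3.8420 + (1−p*)·21.1310]/1.11 = 8.2538. B = V − Δ·S = 52.5845.
(0,0): S=154.0000. Δ = (V_up−V_dn)/(S_up−S_dn) = (8.2538−24.4285)/(189.4200−129.3600) = -0.2693. V = [p*·8.2538 + (1−p*)·24.4285]/1.11 = 11.9195. B = V − Δ·S = 53.3932.
Self-financing check: at every node Δ·S+B equals the discounted successor values.

(0,0): Delta=-0.2693 Bond=53.3932
(1,0): Delta=-0.3855 Bond=74.3006
(1,1): Delta=-0.2340 Bond=52.5845
(2,0): Delta=0.0000 Bond=40.5811
(2,1): Delta=-0.5025 Bond=101.0926
(2,2): Delta=-0.1525 Bond=39.3805
(3,0): Delta=0.0000 Bond=45.0450
(3,1): Delta=0.0000 Bond=45.0450
(3,2): Delta=-0.6551 Bond=142.0651
(3,3): Delta=0.0000 Bond=0.0000
V0=11.9195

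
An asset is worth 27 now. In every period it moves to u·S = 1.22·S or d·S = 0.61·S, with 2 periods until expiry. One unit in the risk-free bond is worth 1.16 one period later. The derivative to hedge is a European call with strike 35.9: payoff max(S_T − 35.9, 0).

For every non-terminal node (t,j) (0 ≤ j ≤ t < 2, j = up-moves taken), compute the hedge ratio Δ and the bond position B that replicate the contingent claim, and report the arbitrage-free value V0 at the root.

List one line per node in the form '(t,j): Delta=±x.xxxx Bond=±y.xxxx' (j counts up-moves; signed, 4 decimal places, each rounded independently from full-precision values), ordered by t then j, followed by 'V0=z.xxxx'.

Under the risk-neutral measure, an up-move has probability p* = (R−d)/(u−d) = 0.9016 and values discount at R = 1.16.
At expiry t=2: V(2,0)=0.0000, V(2,1)=0.0000, V(2,2)=4.2868
  t=1,j=0: stock 16.4700 → up 20.0934 (V=0.0000), down 10.0467 (V=0.0000). Price 0.0000; hedge Δ=0.0000, bond B=0.0000.
  t=1,j=1: stock 32.9400 → up 40.1868 (V=4.2868), down 20.0934 (V=0.0000). Price 3.3320; hedge Δ=0.2133, bond B=-3.6955.
  t=0,j=0: stock 27.0000 → up 32.9400 (V=3.3320), down 16.4700 (V=0.0000). Price 2.5899; hedge Δ=0.2023, bond B=-2.8724.
The time-0 hedge costs 2.5899, which is the no-arbitrage price.

(0,0): Delta=0.2023 Bond=-2.8724
(1,0): Delta=0.0000 Bond=0.0000
(1,1): Delta=0.2133 Bond=-3.6955
V0=2.5899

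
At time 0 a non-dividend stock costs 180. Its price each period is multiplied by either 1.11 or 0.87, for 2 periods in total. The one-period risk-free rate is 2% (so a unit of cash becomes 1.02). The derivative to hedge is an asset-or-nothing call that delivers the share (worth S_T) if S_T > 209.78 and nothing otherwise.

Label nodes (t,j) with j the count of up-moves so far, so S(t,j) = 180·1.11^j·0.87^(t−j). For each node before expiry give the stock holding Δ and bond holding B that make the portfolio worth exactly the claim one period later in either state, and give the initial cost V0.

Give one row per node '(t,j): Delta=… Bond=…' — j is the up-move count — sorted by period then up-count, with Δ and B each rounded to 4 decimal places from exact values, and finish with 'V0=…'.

(0,0): Delta=3.1457 Bond=-482.9544
(1,0): Delta=0.0000 Bond=0.0000
(1,1): Delta=4.6250 Bond=-788.1816
V0=83.2680

No-arbitrage ⇒ martingale measure with p* = (R−d)/(u−d) = 0.6250.
At expiry t=2: V(2,0)=0.0000, V(2,1)=0.0000, V(2,2)=221.7780
Node (1,0) S=156.6000: V=(p*·0.0000+(1−p*)·0.0000)/1.02=0.0000; Δ=(0.0000−0.0000)/(173.8260−136.2420)=0.0000; B=V−Δ·S=0.0000
Node (1,1) S=199.8000: V=(p*·221.7780+(1−p*)·0.0000)/1.02=135.8934; Δ=(221.7780−0.0000)/(221.7780−173.8260)=4.6250; B=V−Δ·S=-788.1816
Node (0,0) S=180.0000: V=(p*·135.8934+(1−p*)·0.0000)/1.02=83.2680; Δ=(135.8934−0.0000)/(199.8000−156.6000)=3.1457; B=V−Δ·S=-482.9544
Root portfolio cost Δ·180+B reproduces V0=83.2680.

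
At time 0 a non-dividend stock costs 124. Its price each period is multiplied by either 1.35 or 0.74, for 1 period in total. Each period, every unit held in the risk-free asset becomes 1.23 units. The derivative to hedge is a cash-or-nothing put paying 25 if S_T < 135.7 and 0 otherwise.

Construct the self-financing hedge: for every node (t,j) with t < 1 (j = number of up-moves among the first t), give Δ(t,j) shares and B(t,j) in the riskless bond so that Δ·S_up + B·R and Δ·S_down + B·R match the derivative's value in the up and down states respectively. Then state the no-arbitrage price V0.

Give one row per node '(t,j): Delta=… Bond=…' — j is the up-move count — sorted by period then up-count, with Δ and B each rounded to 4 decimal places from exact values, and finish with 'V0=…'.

(0,0): Delta=-0.3305 Bond=44.9820
V0=3.9984

Under the risk-neutral measure, an up-move has probability p* = (R−d)/(u−d) = 0.8033 and values discount at R = 1.23.
Terminal values V(1,·): V(1,0)=25.0000, V(1,1)=0.0000
(0,0): S=124.0000. Δ = (V_up−V_dn)/(S_up−S_dn) = (0.0000−25.0000)/(167.4000−91.7600) = -0.3305. V = [p*·0.0000 + (1−p*)·25.0000]/1.23 = 3.9984. B = V − Δ·S = 44.9820.
The time-0 hedge costs 3.9984, which is the no-arbitrage price.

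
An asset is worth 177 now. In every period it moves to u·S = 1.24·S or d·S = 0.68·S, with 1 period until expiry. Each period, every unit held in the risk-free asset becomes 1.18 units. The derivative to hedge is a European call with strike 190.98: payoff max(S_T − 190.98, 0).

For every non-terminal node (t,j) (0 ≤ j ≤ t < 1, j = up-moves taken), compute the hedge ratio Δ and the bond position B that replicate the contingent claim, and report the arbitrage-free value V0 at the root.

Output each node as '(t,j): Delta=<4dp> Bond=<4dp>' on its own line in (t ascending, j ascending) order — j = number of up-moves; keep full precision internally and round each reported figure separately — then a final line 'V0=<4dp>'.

(0,0): Delta=0.2875 Bond=-29.3281
V0=21.5648

Under the risk-neutral measure, an up-move has probability p* = (R−d)/(u−d) = 0.8929 and values discount at R = 1.18.
Terminal values V(1,·): V(1,0)=0.0000, V(1,1)=28.5000
(0,0): S=177.0000. Δ = (V_up−V_dn)/(S_up−S_dn) = (28.5000−0.0000)/(219.4800−120.3600) = 0.2875. V = [p*·28.5000 + (1−p*)·0.0000]/1.18 = 21.5648. B = V − Δ·S = -29.3281.
Each (Δ,B) replicates both successor values, so the strategy is self-financing and V0 is arbitrage-free.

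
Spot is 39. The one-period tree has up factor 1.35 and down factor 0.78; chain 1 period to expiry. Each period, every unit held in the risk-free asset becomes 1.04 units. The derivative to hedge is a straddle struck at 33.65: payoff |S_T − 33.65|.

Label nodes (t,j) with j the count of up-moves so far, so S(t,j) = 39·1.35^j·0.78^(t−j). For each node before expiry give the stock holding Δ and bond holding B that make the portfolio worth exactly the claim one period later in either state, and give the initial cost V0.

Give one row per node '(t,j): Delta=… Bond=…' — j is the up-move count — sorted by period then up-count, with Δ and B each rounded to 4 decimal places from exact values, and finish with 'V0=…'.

(0,0): Delta=0.7094 Bond=-17.6442
V0=10.0224

Since d<R<u, set p* = (R−d)/(u−d) = 0.4561; price each node as the discounted p*-expectation of its children.
Terminal payoffs: V(1,0)=3.2300, V(1,1)=19.0000
  t=0,j=0: stock 39.0000 → up 52.6500 (V=19.0000), down 30.4200 (V=3.2300). Price 10.0224; hedge Δ=0.7094, bond B=-17.6442.
Self-financing check: at every node Δ·S+B equals the discounted successor values.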